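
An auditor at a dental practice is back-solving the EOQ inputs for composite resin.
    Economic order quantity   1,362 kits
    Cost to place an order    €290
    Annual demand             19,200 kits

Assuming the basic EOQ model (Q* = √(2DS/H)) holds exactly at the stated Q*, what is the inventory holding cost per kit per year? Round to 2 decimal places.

EOQ relation: Q² = 2DS/H, so rearrange for the unknown.
H = 2DS / Q² = 2 × 19,200 × 290 / 1,362² = 6.0031

€6.00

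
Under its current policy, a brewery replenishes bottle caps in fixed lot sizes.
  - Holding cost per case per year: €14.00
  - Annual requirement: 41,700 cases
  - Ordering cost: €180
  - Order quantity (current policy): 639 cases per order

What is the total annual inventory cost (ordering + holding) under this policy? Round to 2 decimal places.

Ordering: D/Q × S = 41,700/639 × €180 = €11,746.48
Holding:  Q/2 × H = 639/2 × €14 = €4,473.00
Total = €11,746.48 + €4,473.00 = €16,219.48

€16,219.48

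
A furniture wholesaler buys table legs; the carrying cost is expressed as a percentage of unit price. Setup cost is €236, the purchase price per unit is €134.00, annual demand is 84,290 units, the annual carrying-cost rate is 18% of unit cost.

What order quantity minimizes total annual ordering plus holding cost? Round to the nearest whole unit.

Holding cost per unit per year: H = 18% × €134 = €24.1200
2DS/H = 2·84,290·236/24.12 = 1,649,456.05
EOQ = √1,649,456.05 ≈ 1,284.31

1,284 units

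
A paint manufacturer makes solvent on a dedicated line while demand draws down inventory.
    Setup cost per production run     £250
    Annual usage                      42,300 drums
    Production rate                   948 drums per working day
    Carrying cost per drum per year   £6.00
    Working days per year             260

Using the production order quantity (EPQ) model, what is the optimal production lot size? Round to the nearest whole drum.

2,063 drums

d = 42,300/260 = 162.6923 drums/day;  effective holding cost H(1 − d/p) = 6·(1 − 162.6923/948) = 4.97030
Q* = √(2DS / H_eff) = √(2·42,300·250 / 4.97030) ≈ 2,062.83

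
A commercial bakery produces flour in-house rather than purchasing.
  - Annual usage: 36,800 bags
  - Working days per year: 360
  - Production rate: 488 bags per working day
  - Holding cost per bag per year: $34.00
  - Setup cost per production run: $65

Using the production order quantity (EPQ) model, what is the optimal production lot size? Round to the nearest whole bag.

d = 36,800/360 = 102.2222 bags/day;  effective holding cost H(1 − d/p) = 34·(1 − 102.2222/488) = 26.87796
Q* = √(2DS / H_eff) = √(2·36,800·65 / 26.87796) ≈ 421.89

422 bags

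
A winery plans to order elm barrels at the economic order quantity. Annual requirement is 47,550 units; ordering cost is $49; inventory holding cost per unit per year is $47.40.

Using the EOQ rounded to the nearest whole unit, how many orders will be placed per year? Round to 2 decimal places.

Q* = √(2·D·S / H) = √(2·47,550·49 / 47.4) = √98,310.1 ≈ 313.54 → Q = 314
Orders per year = D/Q = 47,550 / 314 = 151.433

151.43 orders per year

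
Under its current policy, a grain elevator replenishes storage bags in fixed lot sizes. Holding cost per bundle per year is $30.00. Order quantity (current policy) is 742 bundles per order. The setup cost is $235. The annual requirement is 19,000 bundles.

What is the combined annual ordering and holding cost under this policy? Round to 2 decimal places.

$17,147.52

Annual ordering cost = (D/Q)·S = (19,000/742) × 235 = $6,017.52
Annual holding cost  = (Q/2)·H = (742/2) × 30 = $11,130.00
Total = $6,017.52 + $11,130.00 = $17,147.52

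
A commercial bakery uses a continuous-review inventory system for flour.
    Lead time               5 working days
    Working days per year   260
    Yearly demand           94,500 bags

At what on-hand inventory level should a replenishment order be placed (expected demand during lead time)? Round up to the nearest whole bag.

1,818 bags

Daily demand d = 94,500 / 260 = 363.462 bags/day
Demand during lead time = 363.462 × 5 = 1,817.31
Reorder point = 1,817.31 → round up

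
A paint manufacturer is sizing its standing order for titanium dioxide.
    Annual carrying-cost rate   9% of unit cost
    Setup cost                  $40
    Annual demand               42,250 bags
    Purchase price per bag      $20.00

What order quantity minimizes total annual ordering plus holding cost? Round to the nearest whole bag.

1,370 bags

Carrying cost H = $20 × 9% = $1.8000/bag/yr
Q* = √(2·D·S / H) = √(2·42,250·40 / 1.8) = √1,877,777.8 ≈ 1,370.32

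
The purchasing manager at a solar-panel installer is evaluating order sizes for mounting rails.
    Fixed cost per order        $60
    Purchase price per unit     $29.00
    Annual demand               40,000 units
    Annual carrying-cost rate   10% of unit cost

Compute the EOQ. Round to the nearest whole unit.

H = i·C = 0.1 × $29 = $2.9000 per unit-year
Optimal lot size Q* = (2 × 40,000 × $60 / $2.9)^½ ≈ 1,286.54

1,287 units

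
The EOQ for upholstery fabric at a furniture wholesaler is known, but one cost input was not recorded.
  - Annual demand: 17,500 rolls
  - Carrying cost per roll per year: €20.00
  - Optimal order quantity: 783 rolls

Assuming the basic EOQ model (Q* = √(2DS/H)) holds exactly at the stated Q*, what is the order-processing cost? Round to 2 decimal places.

Since Q* = (2DS/H)^½, squaring gives Q*²·H = 2DS.
S = Q²H / (2D) = 783² × 20 / (2 × 17,500) = 350.3366

€350.34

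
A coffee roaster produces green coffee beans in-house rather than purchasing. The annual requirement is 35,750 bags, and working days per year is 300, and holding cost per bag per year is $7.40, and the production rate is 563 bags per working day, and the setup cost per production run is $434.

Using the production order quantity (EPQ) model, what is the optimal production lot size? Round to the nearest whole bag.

2,306 bags

d = 35,750/300 = 119.1667 bags/day;  effective holding cost H(1 − d/p) = 7.4·(1 − 119.1667/563) = 5.83369
Q* = √(2DS / H_eff) = √(2·35,750·434 / 5.83369) ≈ 2,306.36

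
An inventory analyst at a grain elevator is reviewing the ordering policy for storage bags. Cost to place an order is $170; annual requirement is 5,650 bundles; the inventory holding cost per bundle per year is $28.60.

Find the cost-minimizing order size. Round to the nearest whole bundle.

EOQ = √(2DS/H) = √(2 × 5,650 × 170 / 28.6)
    = √(67,167.83) ≈ 259.17

259 bundles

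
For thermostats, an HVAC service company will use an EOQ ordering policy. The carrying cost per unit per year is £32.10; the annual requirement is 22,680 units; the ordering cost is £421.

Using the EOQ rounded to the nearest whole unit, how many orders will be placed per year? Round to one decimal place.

2DS/H = 2·22,680·421/32.1 = 594,908.41
EOQ = √594,908.41 ≈ 771.30 → Q = 771
Orders per year = D/Q = 22,680 / 771 = 29.416

29.4 orders per year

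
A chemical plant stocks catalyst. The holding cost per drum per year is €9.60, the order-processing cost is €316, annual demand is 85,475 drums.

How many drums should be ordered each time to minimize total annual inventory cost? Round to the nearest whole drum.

2,372 drums

Optimal lot size Q* = (2 × 85,475 × €316 / €9.6)^½ ≈ 2,372.15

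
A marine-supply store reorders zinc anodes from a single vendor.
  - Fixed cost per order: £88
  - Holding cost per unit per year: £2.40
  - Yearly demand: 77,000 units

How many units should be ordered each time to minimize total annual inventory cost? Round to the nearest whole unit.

EOQ = √(2DS/H) = √(2 × 77,000 × 88 / 2.4)
    = √(5,646,666.67) ≈ 2,376.27

2,376 units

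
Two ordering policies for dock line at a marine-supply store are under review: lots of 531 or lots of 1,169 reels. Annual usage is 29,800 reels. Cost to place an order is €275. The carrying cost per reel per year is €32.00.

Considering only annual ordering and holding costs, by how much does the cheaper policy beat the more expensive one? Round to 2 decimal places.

Annual cost at Q: ordering D·S/Q plus holding Q·H/2.
TC(531) = (29,800/531)×275 + (531/2)×32 = €23,929.15
TC(1,169) = (29,800/1,169)×275 + (1,169/2)×32 = €25,714.27
Cheaper: Q = 531.  Difference = €1,785.12

€1,785.12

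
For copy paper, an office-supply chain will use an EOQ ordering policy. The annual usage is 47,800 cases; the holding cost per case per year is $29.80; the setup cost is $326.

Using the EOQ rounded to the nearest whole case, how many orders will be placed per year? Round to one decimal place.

Optimal lot size Q* = (2 × 47,800 × $326 / $29.8)^½ ≈ 1,022.66 → Q = 1,023
Orders per year = D/Q = 47,800 / 1,023 = 46.725

46.7 orders per year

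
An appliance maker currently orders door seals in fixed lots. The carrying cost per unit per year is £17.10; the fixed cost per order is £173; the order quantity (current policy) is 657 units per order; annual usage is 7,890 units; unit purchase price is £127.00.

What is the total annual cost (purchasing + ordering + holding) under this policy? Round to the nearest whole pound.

Ordering: D/Q × S = 7,890/657 × £173 = £2,077.58
Holding:  Q/2 × H = 657/2 × £17.1 = £5,617.35
Purchase cost = D·C = 7,890 × 127 = £1,002,030.00
Total = £2,077.58 + £5,617.35 + £1,002,030.00 = £1,009,724.93

£1,009,725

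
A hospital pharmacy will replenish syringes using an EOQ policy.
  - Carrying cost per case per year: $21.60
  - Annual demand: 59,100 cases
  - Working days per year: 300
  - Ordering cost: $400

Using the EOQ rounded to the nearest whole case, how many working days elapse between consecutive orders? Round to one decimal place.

7.5 days

EOQ = √(2DS/H) = √(2 × 59,100 × 400 / 21.6)
    = √(2,188,888.89) ≈ 1,479.49 → Q = 1,479 cases
Days between orders = 300 / (D/Q) = 300 / 39.959 ≈ 7.508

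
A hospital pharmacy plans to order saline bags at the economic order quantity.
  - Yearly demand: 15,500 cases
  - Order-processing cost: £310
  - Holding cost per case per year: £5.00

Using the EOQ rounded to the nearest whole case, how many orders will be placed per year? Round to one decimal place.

11.2 orders per year

2DS/H = 2·15,500·310/5 = 1,922,000.00
EOQ = √1,922,000.00 ≈ 1,386.36 → Q = 1,386
N = D/Q = 15,500/1,386 ≈ 11.183 orders/yr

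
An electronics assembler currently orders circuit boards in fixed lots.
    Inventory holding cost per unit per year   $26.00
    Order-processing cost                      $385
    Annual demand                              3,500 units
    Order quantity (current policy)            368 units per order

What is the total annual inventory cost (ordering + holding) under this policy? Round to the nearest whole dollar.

Annual ordering cost = (D/Q)·S = (3,500/368) × 385 = $3,661.68
Annual holding cost  = (Q/2)·H = (368/2) × 26 = $4,784.00
Total = $3,661.68 + $4,784.00 = $8,445.68

$8,446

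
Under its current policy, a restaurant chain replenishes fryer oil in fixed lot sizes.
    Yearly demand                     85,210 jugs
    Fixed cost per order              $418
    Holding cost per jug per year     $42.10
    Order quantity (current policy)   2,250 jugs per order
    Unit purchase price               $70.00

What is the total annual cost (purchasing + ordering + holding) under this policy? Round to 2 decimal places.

Orders/yr = 85,210/2,250 = 37.871; ordering cost = 37.871 × $418 = $15,830.12
Average inventory = 2,250/2 = 1125; holding cost = 1125 × $42.1 = $47,362.50
Purchase cost = D·C = 85,210 × 70 = $5,964,700.00
Total = $15,830.12 + $47,362.50 + $5,964,700.00 = $6,027,892.62

$6,027,892.62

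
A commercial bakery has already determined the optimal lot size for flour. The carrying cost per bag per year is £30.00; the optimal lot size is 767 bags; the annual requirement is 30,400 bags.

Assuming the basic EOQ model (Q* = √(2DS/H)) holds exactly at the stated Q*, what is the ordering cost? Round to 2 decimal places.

£290.27

From Q* = √(2DS/H) ⇒ Q*² = 2DS/H.
S = Q²H / (2D) = 767² × 30 / (2 × 30,400) = 290.2742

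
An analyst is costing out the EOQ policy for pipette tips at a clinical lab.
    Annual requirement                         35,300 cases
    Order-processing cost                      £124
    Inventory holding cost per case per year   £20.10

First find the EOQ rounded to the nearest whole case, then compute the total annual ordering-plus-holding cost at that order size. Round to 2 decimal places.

2DS/H = 2·35,300·124/20.1 = 435,542.29
EOQ = √435,542.29 ≈ 659.96 → Q = 660 cases
Orders/yr = 35,300/660 = 53.485; ordering cost = 53.485 × £124 = £6,632.12
Average inventory = 660/2 = 330; holding cost = 330 × £20.1 = £6,633.00
Total = £6,632.12 + £6,633.00 = £13,265.12

£13,265.12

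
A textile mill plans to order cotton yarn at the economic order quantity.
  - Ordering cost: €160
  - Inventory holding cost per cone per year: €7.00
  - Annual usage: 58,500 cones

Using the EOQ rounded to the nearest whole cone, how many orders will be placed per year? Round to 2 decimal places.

2DS/H = 2·58,500·160/7 = 2,674,285.71
EOQ = √2,674,285.71 ≈ 1,635.32 → Q = 1,635
N = D/Q = 58,500/1,635 ≈ 35.780 orders/yr

35.78 orders per year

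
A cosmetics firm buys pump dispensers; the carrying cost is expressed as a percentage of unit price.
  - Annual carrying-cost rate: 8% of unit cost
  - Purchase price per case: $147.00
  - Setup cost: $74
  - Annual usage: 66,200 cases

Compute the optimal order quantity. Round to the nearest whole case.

Carrying cost H = $147 × 8% = $11.7600/case/yr
Q* = √(2·D·S / H) = √(2·66,200·74 / 11.76) = √833,129.3 ≈ 912.76

913 cases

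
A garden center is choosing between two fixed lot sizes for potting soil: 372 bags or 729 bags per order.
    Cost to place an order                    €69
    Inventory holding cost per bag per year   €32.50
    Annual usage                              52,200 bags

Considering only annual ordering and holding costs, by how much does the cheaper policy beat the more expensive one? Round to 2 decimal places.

TC(Q) = (D/Q)S + (Q/2)H
TC(372) = (52,200/372)×69 + (372/2)×32.5 = €15,727.26
TC(729) = (52,200/729)×69 + (729/2)×32.5 = €16,786.99
|ΔTC| = |€15,727.26 − €16,786.99| = €1,059.73

€1,059.73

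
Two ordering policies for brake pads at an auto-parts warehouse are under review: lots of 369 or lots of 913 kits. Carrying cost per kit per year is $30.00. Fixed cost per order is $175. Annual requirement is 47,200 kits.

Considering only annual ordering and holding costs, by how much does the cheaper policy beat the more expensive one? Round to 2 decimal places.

$5,177.73

TC(Q) = (D/Q)S + (Q/2)H
TC(369) = (47,200/369)×175 + (369/2)×30 = $27,919.82
TC(913) = (47,200/913)×175 + (913/2)×30 = $22,742.10
|ΔTC| = |$27,919.82 − $22,742.10| = $5,177.73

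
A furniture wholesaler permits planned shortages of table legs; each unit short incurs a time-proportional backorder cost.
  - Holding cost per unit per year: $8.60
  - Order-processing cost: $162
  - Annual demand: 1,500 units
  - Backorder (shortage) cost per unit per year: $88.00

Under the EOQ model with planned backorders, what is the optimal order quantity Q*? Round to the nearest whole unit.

Basic EOQ = √(2·1,500·162/8.6) = 237.722
Backorder adjustment √((H+b)/b) = √((8.6+88)/88) = 1.0477
Q* = 237.722 × 1.0477 ≈ 249.07

249 units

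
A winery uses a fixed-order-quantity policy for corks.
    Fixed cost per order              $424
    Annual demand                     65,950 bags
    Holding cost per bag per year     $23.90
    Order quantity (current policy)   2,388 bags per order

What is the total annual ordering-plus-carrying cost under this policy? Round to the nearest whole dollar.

Orders/yr = 65,950/2,388 = 27.617; ordering cost = 27.617 × $424 = $11,709.72
Average inventory = 2,388/2 = 1194; holding cost = 1194 × $23.9 = $28,536.60
Total = $11,709.72 + $28,536.60 = $40,246.32

$40,246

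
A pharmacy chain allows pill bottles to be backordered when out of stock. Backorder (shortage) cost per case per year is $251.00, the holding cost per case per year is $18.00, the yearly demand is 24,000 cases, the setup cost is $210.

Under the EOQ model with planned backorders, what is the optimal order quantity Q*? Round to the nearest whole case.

775 cases

Basic EOQ = √(2·24,000·210/18) = 748.331
Backorder adjustment √((H+b)/b) = √((18+251)/251) = 1.0352
Q* = 748.331 × 1.0352 ≈ 774.70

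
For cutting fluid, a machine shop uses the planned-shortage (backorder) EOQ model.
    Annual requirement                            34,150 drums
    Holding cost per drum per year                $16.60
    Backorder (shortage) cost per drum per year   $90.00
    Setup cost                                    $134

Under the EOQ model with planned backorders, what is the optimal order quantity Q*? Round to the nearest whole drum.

Basic EOQ = √(2·34,150·134/16.6) = 742.521
Backorder adjustment √((H+b)/b) = √((16.6+90)/90) = 1.0883
Q* = 742.521 × 1.0883 ≈ 808.10

808 drums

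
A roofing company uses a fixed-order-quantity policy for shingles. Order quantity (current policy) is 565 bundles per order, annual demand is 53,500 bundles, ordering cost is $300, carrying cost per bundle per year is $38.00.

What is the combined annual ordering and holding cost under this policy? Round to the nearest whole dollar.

Annual ordering cost = (D/Q)·S = (53,500/565) × 300 = $28,407.08
Annual holding cost  = (Q/2)·H = (565/2) × 38 = $10,735.00
Total = $28,407.08 + $10,735.00 = $39,142.08

$39,142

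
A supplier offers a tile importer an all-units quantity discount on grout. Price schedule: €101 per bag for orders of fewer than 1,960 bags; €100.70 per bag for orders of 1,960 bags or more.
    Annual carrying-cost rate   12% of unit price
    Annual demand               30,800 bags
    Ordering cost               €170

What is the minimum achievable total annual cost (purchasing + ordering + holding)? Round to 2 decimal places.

H₁ = 12%×€101 = €12.1200;  H₂ = 12%×€100.70 = €12.0840
EOQ₁ = √(2×30,800×170/12.1200) = 929.53  (< 1,960, feasible at tier 1)
EOQ₂ = √(2×30,800×170/12.0840) = 930.91  (< 1,960 → use Q = 1,960 at tier-2 price)
TC(tier 1 (EOQ₁), Q≈929.5) = €3,122,065.91
TC(tier 2, Q≈1,960.0) = €3,116,073.75
Minimum at tier 2: €3,116,073.75

€3,116,073.75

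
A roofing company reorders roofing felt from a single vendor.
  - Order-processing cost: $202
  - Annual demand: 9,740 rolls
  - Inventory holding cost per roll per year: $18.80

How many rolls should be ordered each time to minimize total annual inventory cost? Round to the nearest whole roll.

EOQ = √(2DS/H) = √(2 × 9,740 × 202 / 18.8)
    = √(209,306.38) ≈ 457.50

458 rolls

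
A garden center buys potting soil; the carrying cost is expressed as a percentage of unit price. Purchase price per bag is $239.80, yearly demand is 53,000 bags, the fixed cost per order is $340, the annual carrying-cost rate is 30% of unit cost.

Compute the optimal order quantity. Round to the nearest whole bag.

708 bags

Carrying cost H = $239.8 × 30% = $71.9400/bag/yr
Q* = √(2·D·S / H) = √(2·53,000·340 / 71.94) = √500,973.0 ≈ 707.79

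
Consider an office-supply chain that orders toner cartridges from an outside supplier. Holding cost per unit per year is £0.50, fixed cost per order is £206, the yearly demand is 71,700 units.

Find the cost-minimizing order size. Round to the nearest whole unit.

7,686 units

Optimal lot size Q* = (2 × 71,700 × £206 / £0.5)^½ ≈ 7,686.40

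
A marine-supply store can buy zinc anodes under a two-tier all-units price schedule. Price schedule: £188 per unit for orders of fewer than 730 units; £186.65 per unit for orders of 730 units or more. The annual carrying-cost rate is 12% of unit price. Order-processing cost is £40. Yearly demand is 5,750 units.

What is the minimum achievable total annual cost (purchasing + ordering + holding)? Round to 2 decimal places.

£1,081,727.84

H₁ = 12%×£188 = £22.5600;  H₂ = 12%×£186.65 = £22.3980
EOQ₁ = √(2×5,750×40/22.5600) = 142.79  (< 730, feasible at tier 1)
EOQ₂ = √(2×5,750×40/22.3980) = 143.31  (< 730 → use Q = 730 at tier-2 price)
TC(tier 1 (EOQ₁), Q≈142.8) = £1,084,221.43
TC(tier 2, Q≈730.0) = £1,081,727.84
Minimum at tier 2: £1,081,727.84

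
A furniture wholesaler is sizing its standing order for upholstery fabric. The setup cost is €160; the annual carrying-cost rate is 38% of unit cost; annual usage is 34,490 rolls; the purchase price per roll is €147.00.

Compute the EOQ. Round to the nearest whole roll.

Holding cost per roll per year: H = 38% × €147 = €55.8600
2DS/H = 2·34,490·160/55.86 = 197,579.66
EOQ = √197,579.66 ≈ 444.50

444 rolls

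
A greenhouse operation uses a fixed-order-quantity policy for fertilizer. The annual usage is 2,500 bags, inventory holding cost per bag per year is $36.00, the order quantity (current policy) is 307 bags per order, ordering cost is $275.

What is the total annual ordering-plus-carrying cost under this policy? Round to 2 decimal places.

$7,765.41

Orders/yr = 2,500/307 = 8.143; ordering cost = 8.143 × $275 = $2,239.41
Average inventory = 307/2 = 153.5; holding cost = 153.5 × $36 = $5,526.00
Total = $2,239.41 + $5,526.00 = $7,765.41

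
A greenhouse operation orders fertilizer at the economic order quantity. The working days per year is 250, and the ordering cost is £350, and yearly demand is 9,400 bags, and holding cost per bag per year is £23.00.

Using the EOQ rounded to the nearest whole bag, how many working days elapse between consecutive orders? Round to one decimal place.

Optimal lot size Q* = (2 × 9,400 × £350 / £23)^½ ≈ 534.87 → Q = 535 bags
T = Q/D × 250 days = 535/9,400 × 250 = 14.229 days

14.2 days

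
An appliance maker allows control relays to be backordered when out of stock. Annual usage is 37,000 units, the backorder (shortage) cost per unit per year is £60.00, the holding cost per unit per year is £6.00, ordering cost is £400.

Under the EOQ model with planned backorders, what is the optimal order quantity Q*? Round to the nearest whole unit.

Q* = √(2DS/H) · √((H + b)/b)
   = √(2 × 37,000 × 400 / 6) · √((6 + 60) / 60)
   = 2,221.111 × 1.0488 ≈ 2,329.52

2,330 units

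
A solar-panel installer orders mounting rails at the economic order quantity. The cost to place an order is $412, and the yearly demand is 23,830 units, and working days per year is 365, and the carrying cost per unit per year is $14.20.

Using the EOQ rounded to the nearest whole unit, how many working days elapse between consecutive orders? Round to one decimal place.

Optimal lot size Q* = (2 × 23,830 × $412 / $14.2)^½ ≈ 1,175.93 → Q = 1,176 units
Cycle time = (working days × Q)/D = (365 × 1,176) / 23,830 = 18.013 days

18.0 days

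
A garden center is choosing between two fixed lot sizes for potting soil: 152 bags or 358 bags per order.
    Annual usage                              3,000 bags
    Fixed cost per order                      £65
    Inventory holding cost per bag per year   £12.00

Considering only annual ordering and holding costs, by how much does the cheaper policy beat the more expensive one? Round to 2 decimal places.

For each Q, cost = (D/Q)·S + (Q/2)·H.
TC(152) = (3,000/152)×65 + (152/2)×12 = £2,194.89
TC(358) = (3,000/358)×65 + (358/2)×12 = £2,692.69
Cheaper: Q = 152.  Difference = £497.80

£497.80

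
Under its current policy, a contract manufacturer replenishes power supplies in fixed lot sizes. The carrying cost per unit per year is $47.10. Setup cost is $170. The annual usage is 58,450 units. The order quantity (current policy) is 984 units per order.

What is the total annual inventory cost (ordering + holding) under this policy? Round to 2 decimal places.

$33,271.27

Orders/yr = 58,450/984 = 59.400; ordering cost = 59.400 × $170 = $10,098.07
Average inventory = 984/2 = 492; holding cost = 492 × $47.1 = $23,173.20
Total = $10,098.07 + $23,173.20 = $33,271.27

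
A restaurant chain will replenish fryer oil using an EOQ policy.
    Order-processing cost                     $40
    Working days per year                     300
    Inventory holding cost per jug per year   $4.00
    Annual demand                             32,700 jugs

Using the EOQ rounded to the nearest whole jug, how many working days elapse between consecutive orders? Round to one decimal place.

7.4 days

EOQ = √(2DS/H) = √(2 × 32,700 × 40 / 4)
    = √(654,000.00) ≈ 808.70 → Q = 809 jugs
Cycle time = (working days × Q)/D = (300 × 809) / 32,700 = 7.422 days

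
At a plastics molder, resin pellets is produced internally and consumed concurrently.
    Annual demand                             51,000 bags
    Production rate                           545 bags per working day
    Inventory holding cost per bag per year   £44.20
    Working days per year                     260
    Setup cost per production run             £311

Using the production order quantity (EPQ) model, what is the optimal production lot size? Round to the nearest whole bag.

1,059 bags

Daily demand d = 51,000/260 = 196.154; p = 545; 1 − d/p = 0.64008
EPQ = √(2DS / (H(1 − d/p)))
    = √(2 × 51,000 × 311 / (44.2 × 0.64008)) ≈ 1,058.89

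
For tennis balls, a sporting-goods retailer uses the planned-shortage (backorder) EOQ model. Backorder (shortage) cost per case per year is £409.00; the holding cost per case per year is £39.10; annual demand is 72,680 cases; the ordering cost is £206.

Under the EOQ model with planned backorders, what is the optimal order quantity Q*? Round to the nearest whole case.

Basic EOQ = √(2·72,680·206/39.1) = 875.120
Backorder adjustment √((H+b)/b) = √((39.1+409)/409) = 1.0467
Q* = 875.120 × 1.0467 ≈ 916.00

916 cases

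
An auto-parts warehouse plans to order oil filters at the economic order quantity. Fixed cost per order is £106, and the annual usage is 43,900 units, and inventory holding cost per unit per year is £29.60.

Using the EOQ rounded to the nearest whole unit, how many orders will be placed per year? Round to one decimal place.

Q* = √(2·D·S / H) = √(2·43,900·106 / 29.6) = √314,418.9 ≈ 560.73 → Q = 561
N = D/Q = 43,900/561 ≈ 78.253 orders/yr

78.3 orders per year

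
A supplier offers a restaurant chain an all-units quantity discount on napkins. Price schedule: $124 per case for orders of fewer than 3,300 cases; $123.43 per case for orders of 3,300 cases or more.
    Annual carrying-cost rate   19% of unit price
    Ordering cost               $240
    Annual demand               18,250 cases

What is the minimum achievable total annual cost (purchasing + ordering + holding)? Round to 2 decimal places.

$2,277,366.13

H₁ = 19%×$124 = $23.5600;  H₂ = 19%×$123.43 = $23.4517
EOQ₁ = √(2×18,250×240/23.5600) = 609.77  (< 3,300, feasible at tier 1)
EOQ₂ = √(2×18,250×240/23.4517) = 611.17  (< 3,300 → use Q = 3,300 at tier-2 price)
TC(tier 1 (EOQ₁), Q≈609.8) = $2,277,366.13
TC(tier 2, Q≈3,300.0) = $2,292,620.08
Minimum at tier 1 (EOQ₁): $2,277,366.13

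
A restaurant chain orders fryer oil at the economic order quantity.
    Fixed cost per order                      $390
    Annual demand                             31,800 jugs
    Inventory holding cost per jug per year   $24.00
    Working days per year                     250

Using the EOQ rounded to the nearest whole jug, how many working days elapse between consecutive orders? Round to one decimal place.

EOQ = √(2DS/H) = √(2 × 31,800 × 390 / 24)
    = √(1,033,500.00) ≈ 1,016.61 → Q = 1,017 jugs
Days between orders = 250 / (D/Q) = 250 / 31.268 ≈ 7.995

8.0 days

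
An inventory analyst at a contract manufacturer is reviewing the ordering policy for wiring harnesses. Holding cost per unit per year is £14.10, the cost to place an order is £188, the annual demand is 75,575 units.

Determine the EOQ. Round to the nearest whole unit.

EOQ = √(2DS/H) = √(2 × 75,575 × 188 / 14.1)
    = √(2,015,333.33) ≈ 1,419.62

1,420 units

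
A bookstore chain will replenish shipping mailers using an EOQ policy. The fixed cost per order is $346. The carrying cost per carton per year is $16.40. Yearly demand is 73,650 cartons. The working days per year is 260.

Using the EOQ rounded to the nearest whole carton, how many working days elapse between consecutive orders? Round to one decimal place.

2DS/H = 2·73,650·346/16.4 = 3,107,670.73
EOQ = √3,107,670.73 ≈ 1,762.86 → Q = 1,763 cartons
Days between orders = 260 / (D/Q) = 260 / 41.775 ≈ 6.224

6.2 days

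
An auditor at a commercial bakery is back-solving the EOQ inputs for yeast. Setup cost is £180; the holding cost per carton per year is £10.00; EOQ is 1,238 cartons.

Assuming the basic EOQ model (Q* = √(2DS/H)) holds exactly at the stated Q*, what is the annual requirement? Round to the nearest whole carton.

42,573 cartons per year

EOQ relation: Q² = 2DS/H, so rearrange for the unknown.
D = Q²H / (2S) = 1,238² × 10 / (2 × 180) = 42,573.44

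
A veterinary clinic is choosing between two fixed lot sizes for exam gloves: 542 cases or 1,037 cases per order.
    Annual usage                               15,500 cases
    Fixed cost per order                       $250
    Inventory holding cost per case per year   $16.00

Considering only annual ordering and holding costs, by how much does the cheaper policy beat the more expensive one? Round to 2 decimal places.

$547.29

TC(Q) = (D/Q)S + (Q/2)H
TC(542) = (15,500/542)×250 + (542/2)×16 = $11,485.45
TC(1,037) = (15,500/1,037)×250 + (1,037/2)×16 = $12,032.74
Lots of 542 are cheaper by $547.29.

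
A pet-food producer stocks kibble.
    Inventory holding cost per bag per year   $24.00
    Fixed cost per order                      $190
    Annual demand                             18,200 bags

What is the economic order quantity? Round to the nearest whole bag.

537 bags

2DS/H = 2·18,200·190/24 = 288,166.67
EOQ = √288,166.67 ≈ 536.81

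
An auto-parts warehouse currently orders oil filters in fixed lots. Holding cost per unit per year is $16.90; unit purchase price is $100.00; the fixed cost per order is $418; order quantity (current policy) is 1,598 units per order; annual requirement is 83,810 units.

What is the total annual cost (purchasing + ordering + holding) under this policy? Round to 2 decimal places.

Ordering: D/Q × S = 83,810/1,598 × $418 = $21,922.77
Holding:  Q/2 × H = 1,598/2 × $16.9 = $13,503.10
Purchase cost = D·C = 83,810 × 100 = $8,381,000.00
Total = $21,922.77 + $13,503.10 + $8,381,000.00 = $8,416,425.87

$8,416,425.87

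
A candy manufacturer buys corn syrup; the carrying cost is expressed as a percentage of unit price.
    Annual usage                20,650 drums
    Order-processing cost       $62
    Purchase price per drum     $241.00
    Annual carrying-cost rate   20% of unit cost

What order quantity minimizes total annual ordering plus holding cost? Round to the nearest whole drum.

230 drums

Carrying cost H = $241 × 20% = $48.2000/drum/yr
2DS/H = 2·20,650·62/48.2 = 53,124.48
EOQ = √53,124.48 ≈ 230.49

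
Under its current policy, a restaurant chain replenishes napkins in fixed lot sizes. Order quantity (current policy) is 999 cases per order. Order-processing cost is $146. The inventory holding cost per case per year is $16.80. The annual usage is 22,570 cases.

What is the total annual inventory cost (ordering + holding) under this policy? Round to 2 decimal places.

$11,690.12

Annual ordering cost = (D/Q)·S = (22,570/999) × 146 = $3,298.52
Annual holding cost  = (Q/2)·H = (999/2) × 16.8 = $8,391.60
Total = $3,298.52 + $8,391.60 = $11,690.12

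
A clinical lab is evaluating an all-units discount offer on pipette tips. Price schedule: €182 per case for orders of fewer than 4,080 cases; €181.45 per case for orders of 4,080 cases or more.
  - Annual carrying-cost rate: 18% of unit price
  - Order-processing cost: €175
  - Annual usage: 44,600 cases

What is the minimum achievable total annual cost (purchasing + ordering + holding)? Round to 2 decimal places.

€8,139,813.79

H₁ = 18%×€182 = €32.7600;  H₂ = 18%×€181.45 = €32.6610
EOQ₁ = √(2×44,600×175/32.7600) = 690.29  (< 4,080, feasible at tier 1)
EOQ₂ = √(2×44,600×175/32.6610) = 691.33  (< 4,080 → use Q = 4,080 at tier-2 price)
TC(tier 1 (EOQ₁), Q≈690.3) = €8,139,813.79
TC(tier 2, Q≈4,080.0) = €8,161,211.43
Minimum at tier 1 (EOQ₁): €8,139,813.79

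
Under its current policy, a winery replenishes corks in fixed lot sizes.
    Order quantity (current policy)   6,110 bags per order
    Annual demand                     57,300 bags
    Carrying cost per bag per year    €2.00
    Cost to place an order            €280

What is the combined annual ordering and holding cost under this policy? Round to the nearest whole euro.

€8,736

Orders/yr = 57,300/6,110 = 9.378; ordering cost = 9.378 × €280 = €2,625.86
Average inventory = 6,110/2 = 3055; holding cost = 3055 × €2 = €6,110.00
Total = €2,625.86 + €6,110.00 = €8,735.86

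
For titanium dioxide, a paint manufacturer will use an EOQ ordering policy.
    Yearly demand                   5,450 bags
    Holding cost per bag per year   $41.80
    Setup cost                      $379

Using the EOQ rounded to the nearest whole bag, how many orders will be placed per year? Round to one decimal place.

Q* = √(2·D·S / H) = √(2·5,450·379 / 41.8) = √98,830.1 ≈ 314.37 → Q = 314
Orders per year = D/Q = 5,450 / 314 = 17.357

17.4 orders per year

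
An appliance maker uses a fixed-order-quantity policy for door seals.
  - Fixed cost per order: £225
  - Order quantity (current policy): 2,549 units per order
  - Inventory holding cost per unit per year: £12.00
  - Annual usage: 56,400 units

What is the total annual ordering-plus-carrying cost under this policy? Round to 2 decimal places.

£20,272.42

Ordering: D/Q × S = 56,400/2,549 × £225 = £4,978.42
Holding:  Q/2 × H = 2,549/2 × £12 = £15,294.00
Total = £4,978.42 + £15,294.00 = £20,272.42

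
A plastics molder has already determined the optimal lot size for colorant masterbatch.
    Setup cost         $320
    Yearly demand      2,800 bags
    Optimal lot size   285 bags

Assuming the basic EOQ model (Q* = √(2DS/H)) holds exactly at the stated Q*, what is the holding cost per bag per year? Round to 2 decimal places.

From Q* = √(2DS/H) ⇒ Q*² = 2DS/H.
H = 2DS / Q² = 2 × 2,800 × 320 / 285² = 22.0622

$22.06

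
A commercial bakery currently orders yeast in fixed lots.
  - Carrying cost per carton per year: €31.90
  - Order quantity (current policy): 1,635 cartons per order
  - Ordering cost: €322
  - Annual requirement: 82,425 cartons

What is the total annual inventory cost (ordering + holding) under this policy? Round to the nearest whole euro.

Orders/yr = 82,425/1,635 = 50.413; ordering cost = 50.413 × €322 = €16,232.94
Average inventory = 1,635/2 = 817.5; holding cost = 817.5 × €31.9 = €26,078.25
Total = €16,232.94 + €26,078.25 = €42,311.19

€42,311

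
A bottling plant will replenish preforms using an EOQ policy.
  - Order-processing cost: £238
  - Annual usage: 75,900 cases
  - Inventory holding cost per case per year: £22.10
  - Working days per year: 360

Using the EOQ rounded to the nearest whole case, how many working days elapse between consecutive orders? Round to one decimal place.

6.1 days

Q* = √(2·D·S / H) = √(2·75,900·238 / 22.1) = √1,634,769.2 ≈ 1,278.58 → Q = 1,279 cases
Cycle time = (working days × Q)/D = (360 × 1,279) / 75,900 = 6.066 days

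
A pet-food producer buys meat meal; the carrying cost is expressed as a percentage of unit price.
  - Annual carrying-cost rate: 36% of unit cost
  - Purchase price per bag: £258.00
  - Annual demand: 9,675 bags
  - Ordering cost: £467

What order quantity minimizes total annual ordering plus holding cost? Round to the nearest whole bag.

312 bags

Carrying cost H = £258 × 36% = £92.8800/bag/yr
Q* = √(2·D·S / H) = √(2·9,675·467 / 92.88) = √97,291.7 ≈ 311.92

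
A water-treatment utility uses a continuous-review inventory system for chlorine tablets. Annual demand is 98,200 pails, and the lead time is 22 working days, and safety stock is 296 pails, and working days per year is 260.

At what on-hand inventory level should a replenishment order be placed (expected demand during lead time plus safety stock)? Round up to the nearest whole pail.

8,606 pails

Daily demand d = 98,200 / 260 = 377.692 pails/day
Demand during lead time = 377.692 × 22 = 8,309.23
Reorder point = 8,309.23 + 296 = 8,605.23 → round up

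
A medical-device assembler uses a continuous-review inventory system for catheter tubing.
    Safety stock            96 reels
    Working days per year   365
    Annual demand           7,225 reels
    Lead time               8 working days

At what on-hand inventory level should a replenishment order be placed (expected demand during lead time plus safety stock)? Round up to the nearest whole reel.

Daily demand d = 7,225 / 365 = 19.795 reels/day
Demand during lead time = 19.795 × 8 = 158.36
Reorder point = 158.36 + 96 = 254.36 → round up

255 reels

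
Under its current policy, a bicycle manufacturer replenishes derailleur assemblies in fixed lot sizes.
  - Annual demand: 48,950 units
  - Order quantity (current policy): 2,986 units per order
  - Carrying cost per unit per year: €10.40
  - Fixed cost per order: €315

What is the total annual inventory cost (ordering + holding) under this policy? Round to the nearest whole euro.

Ordering: D/Q × S = 48,950/2,986 × €315 = €5,163.85
Holding:  Q/2 × H = 2,986/2 × €10.4 = €15,527.20
Total = €5,163.85 + €15,527.20 = €20,691.05

€20,691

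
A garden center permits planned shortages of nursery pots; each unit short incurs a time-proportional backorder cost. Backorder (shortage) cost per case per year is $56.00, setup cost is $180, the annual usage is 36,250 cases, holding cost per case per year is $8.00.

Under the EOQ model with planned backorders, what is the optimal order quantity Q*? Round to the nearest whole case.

1,365 cases

Basic EOQ = √(2·36,250·180/8) = 1,277.204
Backorder adjustment √((H+b)/b) = √((8+56)/56) = 1.0690
Q* = 1,277.204 × 1.0690 ≈ 1,365.39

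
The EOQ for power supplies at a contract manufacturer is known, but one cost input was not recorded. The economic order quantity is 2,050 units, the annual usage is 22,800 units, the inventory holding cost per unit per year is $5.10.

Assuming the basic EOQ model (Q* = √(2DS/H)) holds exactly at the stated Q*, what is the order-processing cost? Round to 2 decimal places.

EOQ relation: Q² = 2DS/H, so rearrange for the unknown.
S = Q²H / (2D) = 2,050² × 5.1 / (2 × 22,800) = 470.0164

$470.02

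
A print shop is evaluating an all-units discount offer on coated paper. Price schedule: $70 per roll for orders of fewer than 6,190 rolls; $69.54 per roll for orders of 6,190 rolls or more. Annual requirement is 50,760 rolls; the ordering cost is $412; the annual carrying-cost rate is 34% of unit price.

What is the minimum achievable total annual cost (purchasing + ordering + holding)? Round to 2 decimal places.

H₁ = 34%×$70 = $23.8000;  H₂ = 34%×$69.54 = $23.6436
EOQ₁ = √(2×50,760×412/23.8000) = 1,325.67  (< 6,190, feasible at tier 1)
EOQ₂ = √(2×50,760×412/23.6436) = 1,330.05  (< 6,190 → use Q = 6,190 at tier-2 price)
TC(tier 1 (EOQ₁), Q≈1,325.7) = $3,584,750.98
TC(tier 2, Q≈6,190.0) = $3,606,405.88
Minimum at tier 1 (EOQ₁): $3,584,750.98

$3,584,750.98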